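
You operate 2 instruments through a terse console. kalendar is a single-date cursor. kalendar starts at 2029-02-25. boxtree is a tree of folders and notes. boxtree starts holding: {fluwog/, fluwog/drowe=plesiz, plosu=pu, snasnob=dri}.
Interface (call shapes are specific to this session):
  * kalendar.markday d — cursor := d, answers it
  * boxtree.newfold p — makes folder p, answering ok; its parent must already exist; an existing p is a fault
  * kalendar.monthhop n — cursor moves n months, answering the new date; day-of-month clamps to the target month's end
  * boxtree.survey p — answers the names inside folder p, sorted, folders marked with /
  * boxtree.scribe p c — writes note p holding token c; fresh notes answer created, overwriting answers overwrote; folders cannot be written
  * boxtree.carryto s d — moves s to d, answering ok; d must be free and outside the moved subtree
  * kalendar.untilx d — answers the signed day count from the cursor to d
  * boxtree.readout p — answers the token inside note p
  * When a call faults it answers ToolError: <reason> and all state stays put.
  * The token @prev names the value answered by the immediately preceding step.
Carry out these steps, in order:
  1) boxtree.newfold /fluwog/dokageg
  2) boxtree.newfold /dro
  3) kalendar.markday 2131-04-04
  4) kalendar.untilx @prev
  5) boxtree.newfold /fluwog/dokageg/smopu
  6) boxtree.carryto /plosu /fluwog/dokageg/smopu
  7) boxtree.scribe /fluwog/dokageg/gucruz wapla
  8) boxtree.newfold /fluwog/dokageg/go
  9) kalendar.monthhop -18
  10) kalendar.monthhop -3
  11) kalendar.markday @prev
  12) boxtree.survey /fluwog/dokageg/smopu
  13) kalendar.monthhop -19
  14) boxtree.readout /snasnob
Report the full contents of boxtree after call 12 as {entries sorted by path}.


Answer: {dro/, fluwog/, fluwog/dokageg/, fluwog/dokageg/go/, fluwog/dokageg/gucruz=wapla, fluwog/dokageg/smopu/, fluwog/drowe=plesiz, plosu=pu, snasnob=dri}

Derivation:
>> newfold(p→/fluwog/dokageg)
<< ok
>> newfold(p→/dro)
<< ok
>> markday(d→2131-04-04)
<< 2131-04-04
>> untilx(d→@prev)
<< 0
>> newfold(p→/fluwog/dokageg/smopu)
<< ok
>> carryto(s→/plosu, d→/fluwog/dokageg/smopu)
<< ToolError: exists
>> scribe(p→/fluwog/dokageg/gucruz, c→wapla)
<< created
>> newfold(p→/fluwog/dokageg/go)
<< ok
>> monthhop(n→-18)
<< 2129-10-04
>> monthhop(n→-3)
<< 2129-07-04
>> markday(d→@prev)
<< 2129-07-04
>> survey(p→/fluwog/dokageg/smopu)
<< []
>> monthhop(n→-19)
<< 2127-12-04
>> readout(p→/snasnob)
<< dri


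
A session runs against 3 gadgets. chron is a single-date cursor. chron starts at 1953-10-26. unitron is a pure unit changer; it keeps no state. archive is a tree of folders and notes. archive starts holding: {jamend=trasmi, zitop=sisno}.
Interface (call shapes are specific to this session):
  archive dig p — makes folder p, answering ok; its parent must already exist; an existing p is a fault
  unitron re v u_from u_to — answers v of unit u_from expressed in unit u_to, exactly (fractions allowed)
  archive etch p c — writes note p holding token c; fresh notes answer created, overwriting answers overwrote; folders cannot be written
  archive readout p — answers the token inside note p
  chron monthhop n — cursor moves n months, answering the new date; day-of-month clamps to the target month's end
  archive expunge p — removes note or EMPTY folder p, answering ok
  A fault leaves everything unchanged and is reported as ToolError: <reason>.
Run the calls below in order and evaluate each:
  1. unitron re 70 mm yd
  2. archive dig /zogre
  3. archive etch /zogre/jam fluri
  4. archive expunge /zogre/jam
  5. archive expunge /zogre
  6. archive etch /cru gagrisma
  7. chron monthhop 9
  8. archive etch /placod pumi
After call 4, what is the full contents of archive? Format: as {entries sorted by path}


Answer: {jamend=trasmi, zitop=sisno, zogre/}

Derivation:
// 1. unitron re(v→70, u_from→mm, u_to→yd) -> 175/2286
// 2. archive dig(p→/zogre) -> ok
// 3. archive etch(p→/zogre/jam, c→fluri) -> created
// 4. archive expunge(p→/zogre/jam) -> ok
// 5. archive expunge(p→/zogre) -> ok
// 6. archive etch(p→/cru, c→gagrisma) -> created
// 7. chron monthhop(n→9) -> 1954-07-26
// 8. archive etch(p→/placod, c→pumi) -> created


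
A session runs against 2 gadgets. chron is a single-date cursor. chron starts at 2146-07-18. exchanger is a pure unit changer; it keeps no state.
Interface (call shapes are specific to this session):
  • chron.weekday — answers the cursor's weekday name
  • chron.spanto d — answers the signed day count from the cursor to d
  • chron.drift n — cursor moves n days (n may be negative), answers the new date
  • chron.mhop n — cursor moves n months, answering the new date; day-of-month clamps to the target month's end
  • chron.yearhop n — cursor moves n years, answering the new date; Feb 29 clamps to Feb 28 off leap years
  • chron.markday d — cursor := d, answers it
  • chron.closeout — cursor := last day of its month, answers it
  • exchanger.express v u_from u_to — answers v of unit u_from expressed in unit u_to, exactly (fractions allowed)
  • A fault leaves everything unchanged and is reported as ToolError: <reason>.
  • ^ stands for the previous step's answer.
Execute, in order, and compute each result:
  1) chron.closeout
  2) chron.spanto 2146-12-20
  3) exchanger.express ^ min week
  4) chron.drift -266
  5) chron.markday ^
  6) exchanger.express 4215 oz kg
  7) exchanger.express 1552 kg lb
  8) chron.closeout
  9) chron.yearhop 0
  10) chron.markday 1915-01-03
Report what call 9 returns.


Act: closeout[]
Obs: 2146-07-31
Act: spanto[d: 2146-12-20]
Obs: 142
Act: express[v: ^; u_from: min; u_to: week]
Obs: 71/5040
Act: drift[n: -266]
Obs: 2145-11-07
Act: markday[d: ^]
Obs: 2145-11-07
Act: express[v: 4215; u_from: oz; u_to: kg]
Obs: 38237836791/320000000
Act: express[v: 1552; u_from: kg; u_to: lb]
Obs: 1600000000/467621
Act: closeout[]
Obs: 2145-11-30
Act: yearhop[n: 0]
Obs: 2145-11-30
Act: markday[d: 1915-01-03]
Obs: 1915-01-03

Answer: 2145-11-30


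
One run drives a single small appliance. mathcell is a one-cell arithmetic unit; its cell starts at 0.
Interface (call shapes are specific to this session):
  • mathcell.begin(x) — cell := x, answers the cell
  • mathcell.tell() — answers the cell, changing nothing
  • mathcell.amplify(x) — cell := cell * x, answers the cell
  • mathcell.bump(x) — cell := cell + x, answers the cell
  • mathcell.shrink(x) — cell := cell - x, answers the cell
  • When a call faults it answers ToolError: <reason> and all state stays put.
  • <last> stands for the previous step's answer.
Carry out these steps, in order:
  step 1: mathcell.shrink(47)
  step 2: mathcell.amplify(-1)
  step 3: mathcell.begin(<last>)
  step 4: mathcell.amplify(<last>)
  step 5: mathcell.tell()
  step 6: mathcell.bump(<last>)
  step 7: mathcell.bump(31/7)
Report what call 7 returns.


Answer: 30957/7

Derivation:
// 1. mathcell.shrink(x: 47) => -47
// 2. mathcell.amplify(x: -1) => 47
// 3. mathcell.begin(x: <last>) => 47
// 4. mathcell.amplify(x: <last>) => 2209
// 5. mathcell.tell() => 2209
// 6. mathcell.bump(x: <last>) => 4418
// 7. mathcell.bump(x: 31/7) => 30957/7


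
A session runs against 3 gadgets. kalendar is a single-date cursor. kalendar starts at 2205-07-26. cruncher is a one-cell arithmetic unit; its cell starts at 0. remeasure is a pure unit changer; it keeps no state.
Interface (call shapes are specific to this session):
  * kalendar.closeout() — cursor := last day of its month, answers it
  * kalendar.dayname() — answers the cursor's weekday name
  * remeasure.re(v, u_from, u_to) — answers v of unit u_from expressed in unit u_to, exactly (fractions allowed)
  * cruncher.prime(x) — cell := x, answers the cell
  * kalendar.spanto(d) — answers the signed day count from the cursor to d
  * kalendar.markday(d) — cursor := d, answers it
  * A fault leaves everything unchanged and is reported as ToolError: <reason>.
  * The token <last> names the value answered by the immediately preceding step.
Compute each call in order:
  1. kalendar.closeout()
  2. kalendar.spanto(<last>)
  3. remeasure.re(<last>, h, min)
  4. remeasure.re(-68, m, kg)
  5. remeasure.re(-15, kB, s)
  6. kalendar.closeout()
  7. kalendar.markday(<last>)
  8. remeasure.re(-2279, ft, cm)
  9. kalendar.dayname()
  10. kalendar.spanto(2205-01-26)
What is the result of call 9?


I run closeout, → 2205-07-31.
I call spanto on d→<last>, yielding 0.
Invoking re on v→<last>, u_from→h, u_to→min, yielding 0.
I try re on v→-68, u_from→m, u_to→kg, and observe ToolError: incompatible units.
I invoke re on v→-15, u_from→kB, u_to→s, which returns ToolError: incompatible units.
Now I run closeout, and see 2205-07-31.
Using markday on d→<last>: 2205-07-31.
Using re on v→-2279, u_from→ft, u_to→cm, which returns -1736598/25.
I run dayname, and see Wednesday.
I try spanto on d→2205-01-26, which returns -186.

Answer: Wednesday


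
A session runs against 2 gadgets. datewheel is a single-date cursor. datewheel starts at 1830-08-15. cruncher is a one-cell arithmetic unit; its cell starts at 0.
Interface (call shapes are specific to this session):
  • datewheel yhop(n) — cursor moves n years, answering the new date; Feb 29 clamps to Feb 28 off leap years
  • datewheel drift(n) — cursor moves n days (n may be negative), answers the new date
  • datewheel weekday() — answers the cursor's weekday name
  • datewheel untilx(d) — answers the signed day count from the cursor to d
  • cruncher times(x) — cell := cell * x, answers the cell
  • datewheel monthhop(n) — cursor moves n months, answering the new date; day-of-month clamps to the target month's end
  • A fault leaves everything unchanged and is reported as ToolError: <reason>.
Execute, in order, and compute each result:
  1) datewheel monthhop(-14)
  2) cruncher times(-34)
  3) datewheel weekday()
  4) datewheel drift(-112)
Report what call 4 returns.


Now I run datewheel monthhop passing -14, — result: 1829-06-15.
Now I run cruncher times passing -34, which returns 0.
I use datewheel weekday(), and see Monday.
Invoking datewheel drift passing -112, and observe 1829-02-23.

Answer: 1829-02-23


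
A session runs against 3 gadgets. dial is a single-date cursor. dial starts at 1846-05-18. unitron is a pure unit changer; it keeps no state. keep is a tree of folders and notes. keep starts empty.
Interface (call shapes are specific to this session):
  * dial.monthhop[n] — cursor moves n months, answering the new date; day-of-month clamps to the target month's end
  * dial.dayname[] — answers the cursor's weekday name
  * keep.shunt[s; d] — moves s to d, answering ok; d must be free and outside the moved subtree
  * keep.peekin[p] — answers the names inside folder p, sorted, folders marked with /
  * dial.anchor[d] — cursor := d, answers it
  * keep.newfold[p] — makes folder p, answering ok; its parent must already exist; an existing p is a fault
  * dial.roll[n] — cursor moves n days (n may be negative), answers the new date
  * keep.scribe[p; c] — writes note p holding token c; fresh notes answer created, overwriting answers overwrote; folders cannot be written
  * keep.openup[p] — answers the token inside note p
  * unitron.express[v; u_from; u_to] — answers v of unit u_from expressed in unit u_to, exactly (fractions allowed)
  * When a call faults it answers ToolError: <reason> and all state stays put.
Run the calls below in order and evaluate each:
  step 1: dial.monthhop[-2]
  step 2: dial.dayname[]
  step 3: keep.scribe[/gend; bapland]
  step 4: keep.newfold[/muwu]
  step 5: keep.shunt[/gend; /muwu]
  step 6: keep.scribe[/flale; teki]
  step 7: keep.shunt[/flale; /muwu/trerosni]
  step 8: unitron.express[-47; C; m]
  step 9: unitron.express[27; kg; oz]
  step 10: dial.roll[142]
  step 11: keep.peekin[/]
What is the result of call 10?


-> monthhop(n→-2)
<- 1846-03-18
-> dayname()
<- Wednesday
-> scribe(p→/gend, c→bapland)
<- created
-> newfold(p→/muwu)
<- ok
-> shunt(s→/gend, d→/muwu)
<- ToolError: exists
-> scribe(p→/flale, c→teki)
<- created
-> shunt(s→/flale, d→/muwu/trerosni)
<- ok
-> express(v→-47, u_from→C, u_to→m)
<- ToolError: incompatible units
-> express(v→27, u_from→kg, u_to→oz)
<- 43200000000/45359237
-> roll(n→142)
<- 1846-08-07
-> peekin(p→/)
<- [gend, muwu/]

Answer: 1846-08-07


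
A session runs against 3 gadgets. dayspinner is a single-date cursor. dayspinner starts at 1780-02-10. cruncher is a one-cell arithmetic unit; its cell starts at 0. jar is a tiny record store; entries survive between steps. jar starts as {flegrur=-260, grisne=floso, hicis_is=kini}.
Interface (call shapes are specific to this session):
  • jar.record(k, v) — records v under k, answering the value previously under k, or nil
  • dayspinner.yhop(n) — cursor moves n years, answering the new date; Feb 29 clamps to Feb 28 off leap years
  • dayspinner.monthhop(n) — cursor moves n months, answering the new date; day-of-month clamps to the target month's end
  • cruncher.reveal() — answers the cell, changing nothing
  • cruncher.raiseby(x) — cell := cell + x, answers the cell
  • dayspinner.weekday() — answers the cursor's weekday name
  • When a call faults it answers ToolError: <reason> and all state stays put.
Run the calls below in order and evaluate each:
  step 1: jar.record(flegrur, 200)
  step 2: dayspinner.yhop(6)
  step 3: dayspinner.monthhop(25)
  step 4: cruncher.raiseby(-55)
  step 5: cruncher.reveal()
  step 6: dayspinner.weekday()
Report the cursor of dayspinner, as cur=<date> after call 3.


~$ jar.record k='flegrur' v='200'
= -260
~$ dayspinner.yhop n='6'
= 1786-02-10
~$ dayspinner.monthhop n='25'
= 1788-03-10
~$ cruncher.raiseby x='-55'
= -55
~$ cruncher.reveal
= -55
~$ dayspinner.weekday
= Monday

Answer: cur=1788-03-10


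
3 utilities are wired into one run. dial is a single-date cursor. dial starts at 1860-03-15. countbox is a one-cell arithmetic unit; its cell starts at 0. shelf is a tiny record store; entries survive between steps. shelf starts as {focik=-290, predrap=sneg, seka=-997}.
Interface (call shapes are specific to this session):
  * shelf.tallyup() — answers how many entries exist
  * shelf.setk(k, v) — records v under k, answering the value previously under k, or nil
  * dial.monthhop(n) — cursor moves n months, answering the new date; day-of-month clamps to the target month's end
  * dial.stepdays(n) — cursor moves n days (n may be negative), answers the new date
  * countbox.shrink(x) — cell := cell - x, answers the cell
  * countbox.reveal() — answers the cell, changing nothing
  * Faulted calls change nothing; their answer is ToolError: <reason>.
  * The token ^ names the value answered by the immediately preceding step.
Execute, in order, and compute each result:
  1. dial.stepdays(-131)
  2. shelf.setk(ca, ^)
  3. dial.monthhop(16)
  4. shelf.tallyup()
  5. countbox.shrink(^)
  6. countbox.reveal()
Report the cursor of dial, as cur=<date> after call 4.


// 1. stepdays(n: -131) : 1859-11-05
// 2. setk(k: ca, v: ^) : nil
// 3. monthhop(n: 16) : 1861-03-05
// 4. tallyup() : 4
// 5. shrink(x: ^) : -4
// 6. reveal() : -4

Answer: cur=1861-03-05


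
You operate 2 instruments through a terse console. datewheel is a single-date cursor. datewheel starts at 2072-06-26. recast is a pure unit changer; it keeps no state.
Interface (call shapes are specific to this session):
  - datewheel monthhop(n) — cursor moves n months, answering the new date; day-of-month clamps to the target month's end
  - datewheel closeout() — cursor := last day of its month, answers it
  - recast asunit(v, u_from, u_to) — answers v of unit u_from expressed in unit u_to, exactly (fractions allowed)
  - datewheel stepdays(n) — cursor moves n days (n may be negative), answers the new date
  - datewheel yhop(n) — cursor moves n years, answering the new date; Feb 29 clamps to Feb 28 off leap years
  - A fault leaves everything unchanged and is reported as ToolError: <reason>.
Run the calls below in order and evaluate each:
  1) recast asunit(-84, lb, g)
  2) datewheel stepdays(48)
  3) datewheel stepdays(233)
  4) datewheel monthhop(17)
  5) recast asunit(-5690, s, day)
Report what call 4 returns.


Act: recast asunit[v: -84; u_from: lb; u_to: g]
Obs: -952543977/25000
Act: datewheel stepdays[n: 48]
Obs: 2072-08-13
Act: datewheel stepdays[n: 233]
Obs: 2073-04-03
Act: datewheel monthhop[n: 17]
Obs: 2074-09-03
Act: recast asunit[v: -5690; u_from: s; u_to: day]
Obs: -569/8640

Answer: 2074-09-03


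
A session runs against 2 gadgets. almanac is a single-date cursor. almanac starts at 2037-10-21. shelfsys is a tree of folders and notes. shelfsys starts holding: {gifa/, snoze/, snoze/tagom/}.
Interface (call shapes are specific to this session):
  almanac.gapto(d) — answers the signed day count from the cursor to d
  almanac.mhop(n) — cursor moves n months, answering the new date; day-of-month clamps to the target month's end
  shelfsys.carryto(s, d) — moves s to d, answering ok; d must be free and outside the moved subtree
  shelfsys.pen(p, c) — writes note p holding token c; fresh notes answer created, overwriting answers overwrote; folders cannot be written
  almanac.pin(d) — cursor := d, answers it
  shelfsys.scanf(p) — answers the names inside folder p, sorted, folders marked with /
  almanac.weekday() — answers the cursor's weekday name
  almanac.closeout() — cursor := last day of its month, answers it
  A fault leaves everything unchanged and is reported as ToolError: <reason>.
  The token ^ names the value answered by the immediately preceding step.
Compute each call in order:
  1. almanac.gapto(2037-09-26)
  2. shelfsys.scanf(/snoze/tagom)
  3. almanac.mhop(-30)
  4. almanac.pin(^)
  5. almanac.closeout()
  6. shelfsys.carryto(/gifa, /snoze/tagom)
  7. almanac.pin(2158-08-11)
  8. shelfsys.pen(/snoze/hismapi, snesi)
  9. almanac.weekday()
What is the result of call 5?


Answer: 2035-04-30

Derivation:
-> gapto(d→2037-09-26)
<- -25
-> scanf(p→/snoze/tagom)
<- []
-> mhop(n→-30)
<- 2035-04-21
-> pin(d→^)
<- 2035-04-21
-> closeout()
<- 2035-04-30
-> carryto(s→/gifa, d→/snoze/tagom)
<- ToolError: exists
-> pin(d→2158-08-11)
<- 2158-08-11
-> pen(p→/snoze/hismapi, c→snesi)
<- created
-> weekday()
<- Friday


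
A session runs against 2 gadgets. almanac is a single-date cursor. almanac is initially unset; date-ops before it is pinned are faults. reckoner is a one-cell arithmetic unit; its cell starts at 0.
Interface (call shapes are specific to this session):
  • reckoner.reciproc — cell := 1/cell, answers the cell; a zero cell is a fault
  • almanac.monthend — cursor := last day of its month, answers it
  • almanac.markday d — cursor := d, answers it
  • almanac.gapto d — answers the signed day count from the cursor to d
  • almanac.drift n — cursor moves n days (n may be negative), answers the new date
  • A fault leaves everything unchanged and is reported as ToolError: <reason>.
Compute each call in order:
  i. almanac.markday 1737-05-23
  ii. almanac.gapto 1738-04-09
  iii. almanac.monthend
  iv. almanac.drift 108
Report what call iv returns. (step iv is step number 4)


>>> almanac.markday 1737-05-23
  1737-05-23
>>> almanac.gapto 1738-04-09
  321
>>> almanac.monthend
  1737-05-31
>>> almanac.drift 108
  1737-09-16

Answer: 1737-09-16


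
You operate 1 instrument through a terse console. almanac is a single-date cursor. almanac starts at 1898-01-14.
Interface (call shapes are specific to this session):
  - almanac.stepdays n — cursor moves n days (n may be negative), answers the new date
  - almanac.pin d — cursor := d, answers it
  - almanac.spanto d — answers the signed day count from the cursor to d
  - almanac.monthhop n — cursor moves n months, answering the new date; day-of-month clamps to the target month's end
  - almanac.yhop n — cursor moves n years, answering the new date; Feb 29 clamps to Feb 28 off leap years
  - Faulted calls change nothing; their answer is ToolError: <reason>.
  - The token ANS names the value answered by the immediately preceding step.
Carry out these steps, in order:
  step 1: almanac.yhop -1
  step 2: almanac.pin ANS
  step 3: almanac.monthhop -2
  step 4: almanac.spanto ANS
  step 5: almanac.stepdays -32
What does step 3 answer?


→ almanac.yhop(n=-1)
← 1897-01-14
→ almanac.pin(d=ANS)
← 1897-01-14
→ almanac.monthhop(n=-2)
← 1896-11-14
→ almanac.spanto(d=ANS)
← 0
→ almanac.stepdays(n=-32)
← 1896-10-13

Answer: 1896-11-14


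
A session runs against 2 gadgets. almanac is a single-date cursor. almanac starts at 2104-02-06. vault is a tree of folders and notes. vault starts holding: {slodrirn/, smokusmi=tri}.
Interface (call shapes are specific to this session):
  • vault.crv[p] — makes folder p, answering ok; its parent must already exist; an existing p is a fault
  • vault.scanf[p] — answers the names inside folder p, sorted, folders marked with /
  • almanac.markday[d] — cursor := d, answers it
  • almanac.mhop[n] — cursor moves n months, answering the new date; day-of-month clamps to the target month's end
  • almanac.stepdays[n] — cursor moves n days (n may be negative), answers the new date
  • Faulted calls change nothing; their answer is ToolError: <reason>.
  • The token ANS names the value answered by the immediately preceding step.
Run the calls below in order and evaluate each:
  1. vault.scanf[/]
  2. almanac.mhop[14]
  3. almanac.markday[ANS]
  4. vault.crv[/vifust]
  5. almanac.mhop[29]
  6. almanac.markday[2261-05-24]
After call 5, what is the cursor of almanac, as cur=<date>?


Answer: cur=2107-09-06

Derivation:
Act: scanf[p→/]
Obs: [slodrirn/, smokusmi]
Act: mhop[n→14]
Obs: 2105-04-06
Act: markday[d→ANS]
Obs: 2105-04-06
Act: crv[p→/vifust]
Obs: ok
Act: mhop[n→29]
Obs: 2107-09-06
Act: markday[d→2261-05-24]
Obs: 2261-05-24


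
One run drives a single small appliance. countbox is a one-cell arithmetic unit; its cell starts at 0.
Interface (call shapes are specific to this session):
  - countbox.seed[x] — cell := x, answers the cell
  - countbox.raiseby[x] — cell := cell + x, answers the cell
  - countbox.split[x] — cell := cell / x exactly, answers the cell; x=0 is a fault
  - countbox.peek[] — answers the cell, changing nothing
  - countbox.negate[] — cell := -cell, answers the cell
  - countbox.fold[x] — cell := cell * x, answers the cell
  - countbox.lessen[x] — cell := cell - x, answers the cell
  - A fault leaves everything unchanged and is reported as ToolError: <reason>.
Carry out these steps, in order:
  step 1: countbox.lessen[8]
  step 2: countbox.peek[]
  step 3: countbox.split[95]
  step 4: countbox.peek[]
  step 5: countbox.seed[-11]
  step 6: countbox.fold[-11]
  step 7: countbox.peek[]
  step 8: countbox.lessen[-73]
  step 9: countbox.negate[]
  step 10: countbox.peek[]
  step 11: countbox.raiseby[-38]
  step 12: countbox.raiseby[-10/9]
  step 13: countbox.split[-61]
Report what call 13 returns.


Answer: 2098/549

Derivation:
;; 1. countbox.lessen(8) ~> -8
;; 2. countbox.peek() ~> -8
;; 3. countbox.split(95) ~> -8/95
;; 4. countbox.peek() ~> -8/95
;; 5. countbox.seed(-11) ~> -11
;; 6. countbox.fold(-11) ~> 121
;; 7. countbox.peek() ~> 121
;; 8. countbox.lessen(-73) ~> 194
;; 9. countbox.negate() ~> -194
;; 10. countbox.peek() ~> -194
;; 11. countbox.raiseby(-38) ~> -232
;; 12. countbox.raiseby(-10/9) ~> -2098/9
;; 13. countbox.split(-61) ~> 2098/549


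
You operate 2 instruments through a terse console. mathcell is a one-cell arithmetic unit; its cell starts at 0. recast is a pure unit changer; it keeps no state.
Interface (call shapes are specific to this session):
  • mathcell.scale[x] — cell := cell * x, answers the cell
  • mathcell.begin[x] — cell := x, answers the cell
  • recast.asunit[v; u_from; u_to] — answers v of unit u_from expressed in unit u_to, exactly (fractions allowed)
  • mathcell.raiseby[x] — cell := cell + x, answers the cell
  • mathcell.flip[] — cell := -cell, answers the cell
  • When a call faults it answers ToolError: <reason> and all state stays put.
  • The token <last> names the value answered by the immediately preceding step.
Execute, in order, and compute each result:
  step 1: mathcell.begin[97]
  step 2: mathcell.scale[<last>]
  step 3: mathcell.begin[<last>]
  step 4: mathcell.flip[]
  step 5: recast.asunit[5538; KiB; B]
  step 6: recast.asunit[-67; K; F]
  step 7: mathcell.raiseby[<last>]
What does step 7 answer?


Do: begin[x→97]
See: 97
Do: scale[x→<last>]
See: 9409
Do: begin[x→<last>]
See: 9409
Do: flip[]
See: -9409
Do: asunit[v→5538; u_from→KiB; u_to→B]
See: 5670912
Do: asunit[v→-67; u_from→K; u_to→F]
See: -58027/100
Do: raiseby[x→<last>]
See: -998927/100

Answer: -998927/100


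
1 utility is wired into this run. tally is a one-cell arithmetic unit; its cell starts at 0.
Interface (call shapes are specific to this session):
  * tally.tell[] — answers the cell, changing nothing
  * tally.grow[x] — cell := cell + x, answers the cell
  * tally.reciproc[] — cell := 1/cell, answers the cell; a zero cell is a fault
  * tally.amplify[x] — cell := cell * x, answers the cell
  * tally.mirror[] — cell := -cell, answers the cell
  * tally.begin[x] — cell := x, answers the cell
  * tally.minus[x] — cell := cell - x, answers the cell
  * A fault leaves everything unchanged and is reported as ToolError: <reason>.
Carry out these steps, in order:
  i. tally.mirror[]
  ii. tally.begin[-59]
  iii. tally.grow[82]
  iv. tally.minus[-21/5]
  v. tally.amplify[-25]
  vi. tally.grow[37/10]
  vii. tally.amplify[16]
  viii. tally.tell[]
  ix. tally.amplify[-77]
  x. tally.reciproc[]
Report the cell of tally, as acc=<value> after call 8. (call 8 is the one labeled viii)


-> tally.mirror()
<- 0
-> tally.begin(-59)
<- -59
-> tally.grow(82)
<- 23
-> tally.minus(-21/5)
<- 136/5
-> tally.amplify(-25)
<- -680
-> tally.grow(37/10)
<- -6763/10
-> tally.amplify(16)
<- -54104/5
-> tally.tell()
<- -54104/5
-> tally.amplify(-77)
<- 4166008/5
-> tally.reciproc()
<- 5/4166008

Answer: acc=-54104/5


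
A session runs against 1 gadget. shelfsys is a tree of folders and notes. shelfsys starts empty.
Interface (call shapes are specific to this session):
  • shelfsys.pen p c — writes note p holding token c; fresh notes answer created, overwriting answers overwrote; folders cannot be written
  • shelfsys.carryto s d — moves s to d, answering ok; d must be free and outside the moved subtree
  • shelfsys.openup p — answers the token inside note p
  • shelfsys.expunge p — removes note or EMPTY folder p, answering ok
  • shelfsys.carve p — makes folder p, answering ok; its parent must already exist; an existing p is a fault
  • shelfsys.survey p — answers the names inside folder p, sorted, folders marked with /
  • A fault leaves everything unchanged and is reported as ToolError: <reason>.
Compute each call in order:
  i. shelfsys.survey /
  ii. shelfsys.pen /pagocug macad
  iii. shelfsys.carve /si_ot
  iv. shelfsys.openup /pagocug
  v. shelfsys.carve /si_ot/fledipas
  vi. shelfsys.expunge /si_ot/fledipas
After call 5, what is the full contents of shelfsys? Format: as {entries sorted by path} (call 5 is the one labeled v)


Answer: {pagocug=macad, si_ot/, si_ot/fledipas/}

Derivation:
-> shelfsys.survey(p→/)
<- []
-> shelfsys.pen(p→/pagocug, c→macad)
<- created
-> shelfsys.carve(p→/si_ot)
<- ok
-> shelfsys.openup(p→/pagocug)
<- macad
-> shelfsys.carve(p→/si_ot/fledipas)
<- ok
-> shelfsys.expunge(p→/si_ot/fledipas)
<- ok


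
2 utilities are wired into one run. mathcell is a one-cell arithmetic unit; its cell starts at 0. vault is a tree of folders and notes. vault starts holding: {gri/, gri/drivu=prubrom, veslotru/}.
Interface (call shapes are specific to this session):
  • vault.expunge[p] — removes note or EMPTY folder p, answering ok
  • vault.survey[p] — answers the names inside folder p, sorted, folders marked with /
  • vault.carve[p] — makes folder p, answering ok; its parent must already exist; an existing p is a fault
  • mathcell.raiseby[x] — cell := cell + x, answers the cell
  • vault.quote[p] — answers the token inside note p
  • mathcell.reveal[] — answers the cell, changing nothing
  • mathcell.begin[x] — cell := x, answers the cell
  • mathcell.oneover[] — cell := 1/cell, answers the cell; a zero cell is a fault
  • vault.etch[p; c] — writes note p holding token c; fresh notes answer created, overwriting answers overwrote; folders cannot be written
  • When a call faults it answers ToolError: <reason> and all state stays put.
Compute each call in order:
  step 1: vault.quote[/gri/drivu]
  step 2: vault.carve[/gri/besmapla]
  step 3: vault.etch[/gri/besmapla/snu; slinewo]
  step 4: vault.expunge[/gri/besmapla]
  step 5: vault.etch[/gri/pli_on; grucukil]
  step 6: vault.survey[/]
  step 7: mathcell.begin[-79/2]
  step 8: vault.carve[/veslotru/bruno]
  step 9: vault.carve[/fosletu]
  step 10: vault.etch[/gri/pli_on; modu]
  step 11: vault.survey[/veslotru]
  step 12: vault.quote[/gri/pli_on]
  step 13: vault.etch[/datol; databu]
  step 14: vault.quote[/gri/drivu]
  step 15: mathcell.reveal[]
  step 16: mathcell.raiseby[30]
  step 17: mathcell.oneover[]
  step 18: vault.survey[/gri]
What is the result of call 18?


-> quote(/gri/drivu)
<- prubrom
-> carve(/gri/besmapla)
<- ok
-> etch(/gri/besmapla/snu, slinewo)
<- created
-> expunge(/gri/besmapla)
<- ToolError: not empty
-> etch(/gri/pli_on, grucukil)
<- created
-> survey(/)
<- [gri/, veslotru/]
-> begin(-79/2)
<- -79/2
-> carve(/veslotru/bruno)
<- ok
-> carve(/fosletu)
<- ok
-> etch(/gri/pli_on, modu)
<- overwrote
-> survey(/veslotru)
<- [bruno/]
-> quote(/gri/pli_on)
<- modu
-> etch(/datol, databu)
<- created
-> quote(/gri/drivu)
<- prubrom
-> reveal()
<- -79/2
-> raiseby(30)
<- -19/2
-> oneover()
<- -2/19
-> survey(/gri)
<- [besmapla/, drivu, pli_on]

Answer: [besmapla/, drivu, pli_on]


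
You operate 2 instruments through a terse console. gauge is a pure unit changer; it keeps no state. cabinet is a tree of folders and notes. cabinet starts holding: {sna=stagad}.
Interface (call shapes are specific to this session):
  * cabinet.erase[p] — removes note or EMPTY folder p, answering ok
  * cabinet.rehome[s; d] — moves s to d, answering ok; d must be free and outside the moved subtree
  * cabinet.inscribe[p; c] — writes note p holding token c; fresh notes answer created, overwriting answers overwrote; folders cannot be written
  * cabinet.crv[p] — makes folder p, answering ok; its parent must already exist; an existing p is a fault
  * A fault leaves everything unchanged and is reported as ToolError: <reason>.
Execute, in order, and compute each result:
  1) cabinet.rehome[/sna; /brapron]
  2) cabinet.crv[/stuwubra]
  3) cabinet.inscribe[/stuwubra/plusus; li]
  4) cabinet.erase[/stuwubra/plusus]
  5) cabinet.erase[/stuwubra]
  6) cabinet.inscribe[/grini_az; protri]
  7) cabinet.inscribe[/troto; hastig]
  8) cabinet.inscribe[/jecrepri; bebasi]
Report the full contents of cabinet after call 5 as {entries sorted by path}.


% cabinet.rehome s='/sna' d='/brapron'
[out] ok
% cabinet.crv p='/stuwubra'
[out] ok
% cabinet.inscribe p='/stuwubra/plusus' c='li'
[out] created
% cabinet.erase p='/stuwubra/plusus'
[out] ok
% cabinet.erase p='/stuwubra'
[out] ok
% cabinet.inscribe p='/grini_az' c='protri'
[out] created
% cabinet.inscribe p='/troto' c='hastig'
[out] created
% cabinet.inscribe p='/jecrepri' c='bebasi'
[out] created

Answer: {brapron=stagad}


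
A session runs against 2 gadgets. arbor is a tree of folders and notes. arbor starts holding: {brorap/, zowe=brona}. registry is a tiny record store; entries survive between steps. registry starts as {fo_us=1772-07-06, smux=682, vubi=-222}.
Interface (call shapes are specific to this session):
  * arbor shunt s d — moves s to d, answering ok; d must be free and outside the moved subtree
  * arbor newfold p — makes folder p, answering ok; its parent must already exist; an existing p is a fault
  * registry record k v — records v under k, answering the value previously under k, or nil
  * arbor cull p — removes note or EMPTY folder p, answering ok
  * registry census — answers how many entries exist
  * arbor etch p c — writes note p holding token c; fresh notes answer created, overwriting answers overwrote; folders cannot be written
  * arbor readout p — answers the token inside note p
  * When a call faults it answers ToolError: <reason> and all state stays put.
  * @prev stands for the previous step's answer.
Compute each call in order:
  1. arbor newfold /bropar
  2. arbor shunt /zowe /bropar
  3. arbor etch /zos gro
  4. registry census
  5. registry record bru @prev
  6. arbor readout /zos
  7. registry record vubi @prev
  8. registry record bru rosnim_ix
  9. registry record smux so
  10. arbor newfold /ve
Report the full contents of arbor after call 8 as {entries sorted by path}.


>>> arbor newfold p→/bropar
= ok
>>> arbor shunt s→/zowe d→/bropar
= ToolError: exists
>>> arbor etch p→/zos c→gro
= created
>>> registry census
= 3
>>> registry record k→bru v→@prev
= nil
>>> arbor readout p→/zos
= gro
>>> registry record k→vubi v→@prev
= -222
>>> registry record k→bru v→rosnim_ix
= 3
>>> registry record k→smux v→so
= 682
>>> arbor newfold p→/ve
= ok

Answer: {bropar/, brorap/, zos=gro, zowe=brona}


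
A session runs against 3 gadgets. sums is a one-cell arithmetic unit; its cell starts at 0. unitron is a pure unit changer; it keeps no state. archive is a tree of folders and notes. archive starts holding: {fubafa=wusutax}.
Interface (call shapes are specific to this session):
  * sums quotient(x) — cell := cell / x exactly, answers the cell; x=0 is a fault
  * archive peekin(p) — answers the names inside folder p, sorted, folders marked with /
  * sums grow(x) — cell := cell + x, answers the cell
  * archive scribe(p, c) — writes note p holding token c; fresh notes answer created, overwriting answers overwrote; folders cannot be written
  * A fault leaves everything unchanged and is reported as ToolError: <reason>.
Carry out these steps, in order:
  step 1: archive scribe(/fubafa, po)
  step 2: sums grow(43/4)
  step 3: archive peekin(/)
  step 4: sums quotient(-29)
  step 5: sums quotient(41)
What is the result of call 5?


Answer: -43/4756

Derivation:
I try archive scribe with p→/fubafa, c→po, which returns overwrote.
I try sums grow with x→43/4, → 43/4.
Calling archive peekin with p→/, → [fubafa].
Using sums quotient with x→-29, — result: -43/116.
I use sums quotient with x→41: -43/4756.


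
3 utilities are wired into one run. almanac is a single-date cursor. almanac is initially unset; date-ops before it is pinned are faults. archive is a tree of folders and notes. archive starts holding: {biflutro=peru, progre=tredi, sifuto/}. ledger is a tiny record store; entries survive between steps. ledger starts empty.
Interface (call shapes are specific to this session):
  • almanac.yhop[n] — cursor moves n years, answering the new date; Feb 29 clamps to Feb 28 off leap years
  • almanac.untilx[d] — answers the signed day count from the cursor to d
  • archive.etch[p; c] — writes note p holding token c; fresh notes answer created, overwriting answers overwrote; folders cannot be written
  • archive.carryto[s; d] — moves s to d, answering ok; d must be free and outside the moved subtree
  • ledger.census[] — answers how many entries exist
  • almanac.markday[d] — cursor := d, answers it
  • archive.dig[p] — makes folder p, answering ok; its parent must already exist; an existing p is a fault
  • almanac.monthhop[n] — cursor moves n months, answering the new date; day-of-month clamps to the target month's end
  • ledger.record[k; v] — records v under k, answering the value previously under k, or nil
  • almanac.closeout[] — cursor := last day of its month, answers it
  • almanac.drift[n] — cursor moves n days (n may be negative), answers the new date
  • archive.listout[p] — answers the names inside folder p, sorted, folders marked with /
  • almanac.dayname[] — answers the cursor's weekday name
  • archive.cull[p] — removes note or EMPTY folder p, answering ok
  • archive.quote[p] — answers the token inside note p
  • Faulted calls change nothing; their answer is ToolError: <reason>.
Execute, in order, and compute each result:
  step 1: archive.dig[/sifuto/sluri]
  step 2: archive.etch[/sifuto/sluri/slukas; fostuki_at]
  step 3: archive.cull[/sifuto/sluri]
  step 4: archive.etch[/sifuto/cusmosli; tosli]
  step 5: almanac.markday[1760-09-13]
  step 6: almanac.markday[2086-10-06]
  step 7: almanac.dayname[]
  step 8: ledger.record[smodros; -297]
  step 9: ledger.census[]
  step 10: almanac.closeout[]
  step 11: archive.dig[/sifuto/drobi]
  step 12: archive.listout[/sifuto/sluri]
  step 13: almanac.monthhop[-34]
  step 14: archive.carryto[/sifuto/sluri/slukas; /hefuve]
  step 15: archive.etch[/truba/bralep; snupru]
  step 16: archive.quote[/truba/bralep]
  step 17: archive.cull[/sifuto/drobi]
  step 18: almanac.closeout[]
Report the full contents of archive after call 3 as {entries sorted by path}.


Answer: {biflutro=peru, progre=tredi, sifuto/, sifuto/sluri/, sifuto/sluri/slukas=fostuki_at}

Derivation:
>> archive.dig(p='/sifuto/sluri')
<< ok
>> archive.etch(p='/sifuto/sluri/slukas', c='fostuki_at')
<< created
>> archive.cull(p='/sifuto/sluri')
<< ToolError: not empty
>> archive.etch(p='/sifuto/cusmosli', c='tosli')
<< created
>> almanac.markday(d='1760-09-13')
<< 1760-09-13
>> almanac.markday(d='2086-10-06')
<< 2086-10-06
>> almanac.dayname()
<< Sunday
>> ledger.record(k='smodros', v='-297')
<< nil
>> ledger.census()
<< 1
>> almanac.closeout()
<< 2086-10-31
>> archive.dig(p='/sifuto/drobi')
<< ok
>> archive.listout(p='/sifuto/sluri')
<< [slukas]
>> almanac.monthhop(n='-34')
<< 2083-12-31
>> archive.carryto(s='/sifuto/sluri/slukas', d='/hefuve')
<< ok
>> archive.etch(p='/truba/bralep', c='snupru')
<< ToolError: no parent
>> archive.quote(p='/truba/bralep')
<< ToolError: not found
>> archive.cull(p='/sifuto/drobi')
<< ok
>> almanac.closeout()
<< 2083-12-31


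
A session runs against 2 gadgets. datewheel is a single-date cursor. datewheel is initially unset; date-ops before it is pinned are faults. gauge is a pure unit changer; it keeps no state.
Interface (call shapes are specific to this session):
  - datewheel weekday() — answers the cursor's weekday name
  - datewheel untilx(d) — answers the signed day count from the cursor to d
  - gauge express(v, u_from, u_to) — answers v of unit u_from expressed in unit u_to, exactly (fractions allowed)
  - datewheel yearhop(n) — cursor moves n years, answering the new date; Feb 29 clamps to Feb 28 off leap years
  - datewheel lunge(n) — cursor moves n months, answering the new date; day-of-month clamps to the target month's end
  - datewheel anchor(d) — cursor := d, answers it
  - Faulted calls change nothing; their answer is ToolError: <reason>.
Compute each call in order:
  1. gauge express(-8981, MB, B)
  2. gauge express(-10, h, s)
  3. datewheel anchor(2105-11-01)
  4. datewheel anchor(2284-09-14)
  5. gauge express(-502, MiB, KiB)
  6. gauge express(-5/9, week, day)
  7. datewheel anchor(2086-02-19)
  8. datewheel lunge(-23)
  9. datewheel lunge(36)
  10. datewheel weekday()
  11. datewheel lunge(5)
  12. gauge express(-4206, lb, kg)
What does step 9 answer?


Answer: 2087-03-19

Derivation:
-- 1. gauge express(v→-8981, u_from→MB, u_to→B) == -8981000000
-- 2. gauge express(v→-10, u_from→h, u_to→s) == -36000
-- 3. datewheel anchor(d→2105-11-01) == 2105-11-01
-- 4. datewheel anchor(d→2284-09-14) == 2284-09-14
-- 5. gauge express(v→-502, u_from→MiB, u_to→KiB) == -514048
-- 6. gauge express(v→-5/9, u_from→week, u_to→day) == -35/9
-- 7. datewheel anchor(d→2086-02-19) == 2086-02-19
-- 8. datewheel lunge(n→-23) == 2084-03-19
-- 9. datewheel lunge(n→36) == 2087-03-19
-- 10. datewheel weekday() == Wednesday
-- 11. datewheel lunge(n→5) == 2087-08-19
-- 12. gauge express(v→-4206, u_from→lb, u_to→kg) == -95390475411/50000000


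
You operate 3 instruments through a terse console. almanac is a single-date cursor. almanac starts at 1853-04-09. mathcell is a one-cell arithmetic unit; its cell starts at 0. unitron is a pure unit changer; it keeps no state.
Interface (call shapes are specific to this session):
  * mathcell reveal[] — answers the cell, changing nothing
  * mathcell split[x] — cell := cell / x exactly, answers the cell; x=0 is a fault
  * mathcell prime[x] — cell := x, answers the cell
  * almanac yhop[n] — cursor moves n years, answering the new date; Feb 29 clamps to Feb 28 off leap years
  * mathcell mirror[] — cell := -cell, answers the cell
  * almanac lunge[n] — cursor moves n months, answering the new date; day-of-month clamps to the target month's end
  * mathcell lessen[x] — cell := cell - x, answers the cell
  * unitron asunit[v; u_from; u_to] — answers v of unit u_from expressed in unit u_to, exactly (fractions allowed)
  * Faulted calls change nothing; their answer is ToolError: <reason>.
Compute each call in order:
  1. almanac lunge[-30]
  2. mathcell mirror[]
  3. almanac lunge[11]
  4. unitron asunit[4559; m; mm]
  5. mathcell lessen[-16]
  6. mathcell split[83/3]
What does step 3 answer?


Answer: 1851-09-09

Derivation:
% almanac lunge -30
  1850-10-09
% mathcell mirror
  0
% almanac lunge 11
  1851-09-09
% unitron asunit 4559 m mm
  4559000
% mathcell lessen -16
  16
% mathcell split 83/3
  48/83
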